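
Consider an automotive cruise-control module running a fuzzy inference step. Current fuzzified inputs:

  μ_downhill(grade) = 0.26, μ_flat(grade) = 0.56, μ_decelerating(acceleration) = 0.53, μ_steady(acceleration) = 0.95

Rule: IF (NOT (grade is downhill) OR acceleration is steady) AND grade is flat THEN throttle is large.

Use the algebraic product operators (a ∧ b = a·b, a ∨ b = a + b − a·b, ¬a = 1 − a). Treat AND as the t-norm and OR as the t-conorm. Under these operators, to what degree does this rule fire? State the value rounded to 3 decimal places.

firing strength: (¬downhill=1−0.26=0.74 OR steady=0.95) = 0.9870; AND[a·b] with flat=0.56 → w = 0.5527

0.553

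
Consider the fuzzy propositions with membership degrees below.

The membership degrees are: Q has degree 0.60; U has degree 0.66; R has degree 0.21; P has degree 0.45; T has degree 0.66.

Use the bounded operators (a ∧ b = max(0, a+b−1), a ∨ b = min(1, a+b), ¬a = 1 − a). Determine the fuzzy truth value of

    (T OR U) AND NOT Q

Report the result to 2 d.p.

T OR U = min(1, a+b) on (0.66, 0.66) = 1.00
NOT Q = 1 − 0.60 = 0.40
(T OR U) AND NOT Q = max(0, a+b−1) on (1.00, 0.40) = 0.40

0.40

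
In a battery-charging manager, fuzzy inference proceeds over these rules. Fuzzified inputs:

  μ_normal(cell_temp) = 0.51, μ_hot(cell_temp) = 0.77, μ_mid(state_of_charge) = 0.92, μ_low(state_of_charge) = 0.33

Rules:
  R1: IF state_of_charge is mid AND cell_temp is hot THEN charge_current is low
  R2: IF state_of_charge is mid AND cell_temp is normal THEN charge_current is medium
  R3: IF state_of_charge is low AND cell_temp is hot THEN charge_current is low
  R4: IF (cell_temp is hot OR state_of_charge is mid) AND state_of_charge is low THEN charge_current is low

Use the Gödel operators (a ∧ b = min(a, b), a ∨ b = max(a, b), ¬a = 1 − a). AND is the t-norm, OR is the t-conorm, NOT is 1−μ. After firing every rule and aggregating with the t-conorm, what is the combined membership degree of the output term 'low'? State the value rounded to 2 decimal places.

0.77

R1: mid=0.92, hot=0.77; AND[min(a, b)] → w = 0.77
R2: mid=0.92, normal=0.51; AND[min(a, b)] → w = 0.51
R3: low=0.33, hot=0.77; AND[min(a, b)] → w = 0.33
R4: (hot=0.77 OR mid=0.92) = 0.92; AND[min(a, b)] with low=0.33 → w = 0.33
Rules with consequent 'low': {R1, R3, R4} → strengths 0.77, 0.33, 0.33
Aggregate via t-conorm [max(a, b)]: 0.77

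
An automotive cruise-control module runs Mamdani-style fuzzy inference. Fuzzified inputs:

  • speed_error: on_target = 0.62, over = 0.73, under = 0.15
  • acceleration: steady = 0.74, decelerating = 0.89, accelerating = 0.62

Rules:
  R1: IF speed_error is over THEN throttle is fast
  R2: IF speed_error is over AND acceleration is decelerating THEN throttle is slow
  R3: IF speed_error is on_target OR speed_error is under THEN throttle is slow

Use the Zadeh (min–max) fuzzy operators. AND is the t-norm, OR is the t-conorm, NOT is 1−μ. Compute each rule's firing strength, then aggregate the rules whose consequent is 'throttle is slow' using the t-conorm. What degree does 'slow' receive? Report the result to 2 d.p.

R1: over=0.73 → w = 0.73
R2: over=0.73, decelerating=0.89; AND[min(a, b)] → w = 0.73
R3: on_target=0.62, under=0.15; OR[max(a, b)] → w = 0.62
Rules with consequent 'slow': {R2, R3} → strengths 0.73, 0.62
Aggregate via t-conorm [max(a, b)]: 0.73

0.73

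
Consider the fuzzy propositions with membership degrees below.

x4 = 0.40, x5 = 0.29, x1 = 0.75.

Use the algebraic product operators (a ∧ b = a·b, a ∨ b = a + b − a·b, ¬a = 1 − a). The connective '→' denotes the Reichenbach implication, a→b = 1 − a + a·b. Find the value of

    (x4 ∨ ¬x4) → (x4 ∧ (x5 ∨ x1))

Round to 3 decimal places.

¬x4 = 1 − 0.4000 = 0.6000
x4 ∨ ¬x4 = a + b − a·b on (0.4000, 0.6000) = 0.7600
x5 ∨ x1 = a + b − a·b on (0.2900, 0.7500) = 0.8225
x4 ∧ (x5 ∨ x1) = a·b on (0.4000, 0.8225) = 0.3290
(x4 ∨ ¬x4) → (x4 ∧ (x5 ∨ x1))  [Reichenbach: 1 − a + a·b] with a=0.7600, b=0.3290 → 0.4900

0.490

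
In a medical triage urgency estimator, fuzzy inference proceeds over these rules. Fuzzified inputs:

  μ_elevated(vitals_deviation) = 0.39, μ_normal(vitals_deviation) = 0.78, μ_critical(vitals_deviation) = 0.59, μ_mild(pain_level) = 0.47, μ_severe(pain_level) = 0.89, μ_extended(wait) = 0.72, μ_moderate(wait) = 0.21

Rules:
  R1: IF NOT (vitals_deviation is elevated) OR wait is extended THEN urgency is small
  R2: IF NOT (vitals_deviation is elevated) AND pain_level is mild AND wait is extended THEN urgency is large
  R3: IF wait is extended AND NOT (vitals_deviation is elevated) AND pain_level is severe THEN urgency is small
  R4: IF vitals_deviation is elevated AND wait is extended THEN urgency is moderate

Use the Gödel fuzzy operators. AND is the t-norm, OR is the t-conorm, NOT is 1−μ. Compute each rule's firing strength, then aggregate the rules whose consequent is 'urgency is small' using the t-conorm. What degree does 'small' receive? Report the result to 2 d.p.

R1: ¬elevated=1−0.39=0.61, extended=0.72; OR[max(a, b)] → w = 0.72
R2: ¬elevated=1−0.39=0.61, mild=0.47, extended=0.72; AND[min(a, b)] → w = 0.47
R3: extended=0.72, ¬elevated=1−0.39=0.61, severe=0.89; AND[min(a, b)] → w = 0.61
R4: elevated=0.39, extended=0.72; AND[min(a, b)] → w = 0.39
Rules with consequent 'small': {R1, R3} → strengths 0.72, 0.61
Aggregate via t-conorm [max(a, b)]: 0.72

0.72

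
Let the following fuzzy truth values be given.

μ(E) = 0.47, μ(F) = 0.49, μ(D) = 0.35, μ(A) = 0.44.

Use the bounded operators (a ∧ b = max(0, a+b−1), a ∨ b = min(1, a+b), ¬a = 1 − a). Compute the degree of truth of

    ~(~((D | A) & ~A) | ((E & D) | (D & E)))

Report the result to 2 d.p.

0.35

D | A = min(1, a+b) on (0.35, 0.44) = 0.79
~A = 1 − 0.44 = 0.56
(D | A) & ~A = max(0, a+b−1) on (0.79, 0.56) = 0.35
~((D | A) & ~A) = 1 − 0.35 = 0.65
E & D = max(0, a+b−1) on (0.47, 0.35) = 0.00
D & E = max(0, a+b−1) on (0.35, 0.47) = 0.00
(E & D) | (D & E) = min(1, a+b) on (0.00, 0.00) = 0.00
~((D | A) & ~A) | ((E & D) | (D & E)) = min(1, a+b) on (0.65, 0.00) = 0.65
~(~((D | A) & ~A) | ((E & D) | (D & E))) = 1 − 0.65 = 0.35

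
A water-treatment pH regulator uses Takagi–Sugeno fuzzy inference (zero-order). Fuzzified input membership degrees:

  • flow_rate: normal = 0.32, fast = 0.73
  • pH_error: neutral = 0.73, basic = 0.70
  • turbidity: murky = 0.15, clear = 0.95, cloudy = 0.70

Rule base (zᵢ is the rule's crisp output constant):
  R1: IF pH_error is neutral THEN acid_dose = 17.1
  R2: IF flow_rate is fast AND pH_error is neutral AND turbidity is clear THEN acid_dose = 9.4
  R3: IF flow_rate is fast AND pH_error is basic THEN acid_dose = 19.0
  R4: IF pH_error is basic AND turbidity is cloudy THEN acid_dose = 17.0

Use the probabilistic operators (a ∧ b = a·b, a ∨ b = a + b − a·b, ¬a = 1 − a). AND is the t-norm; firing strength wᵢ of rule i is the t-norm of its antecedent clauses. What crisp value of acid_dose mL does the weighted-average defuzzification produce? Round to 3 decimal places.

R1 (z=17.1): neutral=0.73 → w = 0.7300
R2 (z=9.4): fast=0.73, neutral=0.73, clear=0.95; AND[a·b] → w = 0.5063
R3 (z=19.0): fast=0.73, basic=0.70; AND[a·b] → w = 0.5110
R4 (z=17.0): basic=0.70, cloudy=0.70; AND[a·b] → w = 0.4900
Weighted average = (0.7300·17.1 + 0.5063·9.4 + 0.5110·19.0 + 0.4900·17.0) / (0.7300 + 0.5063 + 0.5110 + 0.4900)
  = 35.2808 / 2.2373 = 15.770

15.770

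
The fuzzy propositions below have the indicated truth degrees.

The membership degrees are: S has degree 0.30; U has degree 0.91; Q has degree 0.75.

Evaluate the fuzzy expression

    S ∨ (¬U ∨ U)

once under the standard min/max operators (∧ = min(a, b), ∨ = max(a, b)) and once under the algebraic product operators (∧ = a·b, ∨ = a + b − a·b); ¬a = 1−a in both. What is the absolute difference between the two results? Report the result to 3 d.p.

0.033

Under standard min/max:
  ¬U = 1 − 0.91 = 0.09
  ¬U ∨ U = max(a, b) on (0.09, 0.91) = 0.91
  S ∨ (¬U ∨ U) = max(a, b) on (0.30, 0.91) = 0.91
  → value = 0.9100
Under algebraic product:
  ¬U = 1 − 0.9100 = 0.0900
  ¬U ∨ U = a + b − a·b on (0.0900, 0.9100) = 0.9181
  S ∨ (¬U ∨ U) = a + b − a·b on (0.3000, 0.9181) = 0.9427
  → value = 0.9427
|0.9100 − 0.9427| = 0.033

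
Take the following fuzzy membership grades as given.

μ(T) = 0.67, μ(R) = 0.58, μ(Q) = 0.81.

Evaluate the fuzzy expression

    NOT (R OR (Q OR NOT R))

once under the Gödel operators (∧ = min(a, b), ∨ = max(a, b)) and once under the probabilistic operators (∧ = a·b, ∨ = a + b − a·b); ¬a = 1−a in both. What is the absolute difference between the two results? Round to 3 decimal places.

Under Gödel:
  NOT R = 1 − 0.58 = 0.42
  Q OR NOT R = max(a, b) on (0.81, 0.42) = 0.81
  R OR (Q OR NOT R) = max(a, b) on (0.58, 0.81) = 0.81
  NOT (R OR (Q OR NOT R)) = 1 − 0.81 = 0.19
  → value = 0.1900
Under probabilistic:
  NOT R = 1 − 0.5800 = 0.4200
  Q OR NOT R = a + b − a·b on (0.8100, 0.4200) = 0.8898
  R OR (Q OR NOT R) = a + b − a·b on (0.5800, 0.8898) = 0.9537
  NOT (R OR (Q OR NOT R)) = 1 − 0.9537 = 0.0463
  → value = 0.0463
|0.1900 − 0.0463| = 0.144

0.144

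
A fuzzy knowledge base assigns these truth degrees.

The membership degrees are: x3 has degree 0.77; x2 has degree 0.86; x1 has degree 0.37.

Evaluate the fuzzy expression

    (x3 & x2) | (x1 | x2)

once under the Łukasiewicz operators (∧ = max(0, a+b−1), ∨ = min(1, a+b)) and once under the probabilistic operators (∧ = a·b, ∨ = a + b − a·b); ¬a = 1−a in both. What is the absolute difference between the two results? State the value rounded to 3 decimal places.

Under Łukasiewicz:
  x3 & x2 = max(0, a+b−1) on (0.77, 0.86) = 0.63
  x1 | x2 = min(1, a+b) on (0.37, 0.86) = 1.00
  (x3 & x2) | (x1 | x2) = min(1, a+b) on (0.63, 1.00) = 1.00
  → value = 1.0000
Under probabilistic:
  x3 & x2 = a·b on (0.7700, 0.8600) = 0.6622
  x1 | x2 = a + b − a·b on (0.3700, 0.8600) = 0.9118
  (x3 & x2) | (x1 | x2) = a + b − a·b on (0.6622, 0.9118) = 0.9702
  → value = 0.9702
|1.0000 − 0.9702| = 0.030

0.030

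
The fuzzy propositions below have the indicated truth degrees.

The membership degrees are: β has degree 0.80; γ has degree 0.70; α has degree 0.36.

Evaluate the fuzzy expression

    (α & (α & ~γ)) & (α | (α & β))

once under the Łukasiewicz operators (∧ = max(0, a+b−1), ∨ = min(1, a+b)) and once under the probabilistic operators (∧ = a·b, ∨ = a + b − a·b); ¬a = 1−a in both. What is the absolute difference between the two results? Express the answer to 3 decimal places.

0.021

Under Łukasiewicz:
  ~γ = 1 − 0.70 = 0.30
  α & ~γ = max(0, a+b−1) on (0.36, 0.30) = 0.00
  α & (α & ~γ) = max(0, a+b−1) on (0.36, 0.00) = 0.00
  α & β = max(0, a+b−1) on (0.36, 0.80) = 0.16
  α | (α & β) = min(1, a+b) on (0.36, 0.16) = 0.52
  (α & (α & ~γ)) & (α | (α & β)) = max(0, a+b−1) on (0.00, 0.52) = 0.00
  → value = 0.0000
Under probabilistic:
  ~γ = 1 − 0.7000 = 0.3000
  α & ~γ = a·b on (0.3600, 0.3000) = 0.1080
  α & (α & ~γ) = a·b on (0.3600, 0.1080) = 0.0389
  α & β = a·b on (0.3600, 0.8000) = 0.2880
  α | (α & β) = a + b − a·b on (0.3600, 0.2880) = 0.5443
  (α & (α & ~γ)) & (α | (α & β)) = a·b on (0.0389, 0.5443) = 0.0212
  → value = 0.0212
|0.0000 − 0.0212| = 0.021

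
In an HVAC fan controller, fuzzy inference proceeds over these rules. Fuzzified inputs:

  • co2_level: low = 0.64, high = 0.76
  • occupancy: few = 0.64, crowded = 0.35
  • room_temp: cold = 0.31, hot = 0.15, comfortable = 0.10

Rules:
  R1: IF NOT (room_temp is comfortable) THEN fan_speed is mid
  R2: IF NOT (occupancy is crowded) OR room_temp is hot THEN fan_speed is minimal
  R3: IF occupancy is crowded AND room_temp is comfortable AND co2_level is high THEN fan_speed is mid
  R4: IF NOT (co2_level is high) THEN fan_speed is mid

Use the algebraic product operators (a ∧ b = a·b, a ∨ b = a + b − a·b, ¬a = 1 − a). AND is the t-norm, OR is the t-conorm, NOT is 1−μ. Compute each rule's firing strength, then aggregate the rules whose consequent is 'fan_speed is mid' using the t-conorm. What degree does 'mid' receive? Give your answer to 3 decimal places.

R1: ¬comfortable=1−0.10=0.90 → w = 0.9000
R2: ¬crowded=1−0.35=0.65, hot=0.15; OR[a + b − a·b] → w = 0.7025
R3: crowded=0.35, comfortable=0.10, high=0.76; AND[a·b] → w = 0.0266
R4: ¬high=1−0.76=0.24 → w = 0.2400
Rules with consequent 'mid': {R1, R3, R4} → strengths 0.9000, 0.0266, 0.2400
Aggregate via t-conorm [a + b − a·b]: 0.9260

0.926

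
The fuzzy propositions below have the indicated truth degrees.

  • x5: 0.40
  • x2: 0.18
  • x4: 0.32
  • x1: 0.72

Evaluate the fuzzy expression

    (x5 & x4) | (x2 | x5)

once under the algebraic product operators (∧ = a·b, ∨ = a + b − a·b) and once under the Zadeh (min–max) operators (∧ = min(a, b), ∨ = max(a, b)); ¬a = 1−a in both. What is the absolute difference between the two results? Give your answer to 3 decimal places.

Under algebraic product:
  x5 & x4 = a·b on (0.4000, 0.3200) = 0.1280
  x2 | x5 = a + b − a·b on (0.1800, 0.4000) = 0.5080
  (x5 & x4) | (x2 | x5) = a + b − a·b on (0.1280, 0.5080) = 0.5710
  → value = 0.5710
Under Zadeh (min–max):
  x5 & x4 = min(a, b) on (0.40, 0.32) = 0.32
  x2 | x5 = max(a, b) on (0.18, 0.40) = 0.40
  (x5 & x4) | (x2 | x5) = max(a, b) on (0.32, 0.40) = 0.40
  → value = 0.4000
|0.5710 − 0.4000| = 0.171

0.171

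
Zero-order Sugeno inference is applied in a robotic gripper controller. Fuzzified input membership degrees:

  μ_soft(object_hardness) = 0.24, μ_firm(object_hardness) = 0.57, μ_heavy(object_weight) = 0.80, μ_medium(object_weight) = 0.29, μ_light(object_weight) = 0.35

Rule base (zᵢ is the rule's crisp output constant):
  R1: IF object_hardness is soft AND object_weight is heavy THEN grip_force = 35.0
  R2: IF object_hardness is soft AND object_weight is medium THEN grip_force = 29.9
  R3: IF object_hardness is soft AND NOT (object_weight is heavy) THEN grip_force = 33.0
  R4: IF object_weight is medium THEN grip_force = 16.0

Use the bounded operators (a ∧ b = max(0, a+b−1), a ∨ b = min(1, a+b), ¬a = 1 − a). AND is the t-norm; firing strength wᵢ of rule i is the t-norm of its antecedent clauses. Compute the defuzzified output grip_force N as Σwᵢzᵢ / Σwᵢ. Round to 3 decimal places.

18.303

R1 (z=35.0): soft=0.24, heavy=0.80; AND[max(0, a+b−1)] → w = 0.04
R2 (z=29.9): soft=0.24, medium=0.29; AND[max(0, a+b−1)] → w = 0.00
R3 (z=33.0): soft=0.24, ¬heavy=1−0.80=0.20; AND[max(0, a+b−1)] → w = 0.00
R4 (z=16.0): medium=0.29 → w = 0.29
Weighted average = (0.04·35.0 + 0.00·29.9 + 0.00·33.0 + 0.29·16.0) / (0.04 + 0.00 + 0.00 + 0.29)
  = 6.0400 / 0.3300 = 18.303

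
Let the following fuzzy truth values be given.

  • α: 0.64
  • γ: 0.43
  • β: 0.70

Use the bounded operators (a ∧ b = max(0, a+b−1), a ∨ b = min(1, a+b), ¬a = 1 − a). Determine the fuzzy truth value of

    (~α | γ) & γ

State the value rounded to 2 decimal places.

0.22

~α = 1 − 0.64 = 0.36
~α | γ = min(1, a+b) on (0.36, 0.43) = 0.79
(~α | γ) & γ = max(0, a+b−1) on (0.79, 0.43) = 0.22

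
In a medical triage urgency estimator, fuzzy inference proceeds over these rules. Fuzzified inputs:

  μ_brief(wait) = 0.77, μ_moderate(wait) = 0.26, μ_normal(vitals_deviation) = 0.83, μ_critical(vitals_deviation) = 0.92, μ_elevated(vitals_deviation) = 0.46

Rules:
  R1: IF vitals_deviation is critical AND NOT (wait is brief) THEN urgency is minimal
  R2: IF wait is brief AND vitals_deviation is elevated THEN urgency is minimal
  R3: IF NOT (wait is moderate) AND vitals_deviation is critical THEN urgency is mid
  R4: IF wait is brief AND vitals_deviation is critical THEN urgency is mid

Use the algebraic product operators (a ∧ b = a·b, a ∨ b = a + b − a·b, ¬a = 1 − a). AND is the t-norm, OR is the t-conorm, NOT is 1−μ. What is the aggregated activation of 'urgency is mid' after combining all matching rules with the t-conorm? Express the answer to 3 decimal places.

0.907

R1: critical=0.92, ¬brief=1−0.77=0.23; AND[a·b] → w = 0.2116
R2: brief=0.77, elevated=0.46; AND[a·b] → w = 0.3542
R3: ¬moderate=1−0.26=0.74, critical=0.92; AND[a·b] → w = 0.6808
R4: brief=0.77, critical=0.92; AND[a·b] → w = 0.7084
Rules with consequent 'mid': {R3, R4} → strengths 0.6808, 0.7084
Aggregate via t-conorm [a + b − a·b]: 0.9069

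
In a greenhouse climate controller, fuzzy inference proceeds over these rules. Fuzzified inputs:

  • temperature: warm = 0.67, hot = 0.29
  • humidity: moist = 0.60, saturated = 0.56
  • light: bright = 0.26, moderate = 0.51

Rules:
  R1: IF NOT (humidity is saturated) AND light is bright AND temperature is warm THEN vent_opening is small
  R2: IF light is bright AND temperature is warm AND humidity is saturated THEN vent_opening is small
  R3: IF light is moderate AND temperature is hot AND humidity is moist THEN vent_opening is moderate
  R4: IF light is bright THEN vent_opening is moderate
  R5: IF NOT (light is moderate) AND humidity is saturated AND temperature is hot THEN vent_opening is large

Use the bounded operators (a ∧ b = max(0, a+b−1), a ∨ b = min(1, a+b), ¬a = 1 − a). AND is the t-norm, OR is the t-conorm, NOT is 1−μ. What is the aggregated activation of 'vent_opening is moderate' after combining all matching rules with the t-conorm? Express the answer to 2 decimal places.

0.26

R1: ¬saturated=1−0.56=0.44, bright=0.26, warm=0.67; AND[max(0, a+b−1)] → w = 0.00
R2: bright=0.26, warm=0.67, saturated=0.56; AND[max(0, a+b−1)] → w = 0.00
R3: moderate=0.51, hot=0.29, moist=0.60; AND[max(0, a+b−1)] → w = 0.00
R4: bright=0.26 → w = 0.26
R5: ¬moderate=1−0.51=0.49, saturated=0.56, hot=0.29; AND[max(0, a+b−1)] → w = 0.00
Rules with consequent 'moderate': {R3, R4} → strengths 0.00, 0.26
Aggregate via t-conorm [min(1, a+b)]: 0.26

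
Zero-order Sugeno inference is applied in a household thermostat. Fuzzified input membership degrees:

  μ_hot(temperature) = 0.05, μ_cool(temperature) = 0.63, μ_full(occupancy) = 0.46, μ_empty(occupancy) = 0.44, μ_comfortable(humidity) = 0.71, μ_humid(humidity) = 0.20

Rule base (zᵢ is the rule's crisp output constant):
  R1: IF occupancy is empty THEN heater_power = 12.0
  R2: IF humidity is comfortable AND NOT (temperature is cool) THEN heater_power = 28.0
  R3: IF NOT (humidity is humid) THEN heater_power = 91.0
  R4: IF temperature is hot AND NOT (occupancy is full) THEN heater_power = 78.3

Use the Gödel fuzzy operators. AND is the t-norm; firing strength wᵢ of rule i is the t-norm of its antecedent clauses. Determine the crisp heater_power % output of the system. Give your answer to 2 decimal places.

55.64

R1 (z=12.0): empty=0.44 → w = 0.44
R2 (z=28.0): comfortable=0.71, ¬cool=1−0.63=0.37; AND[min(a, b)] → w = 0.37
R3 (z=91.0): ¬humid=1−0.20=0.80 → w = 0.80
R4 (z=78.3): hot=0.05, ¬full=1−0.46=0.54; AND[min(a, b)] → w = 0.05
Weighted average = (0.44·12.0 + 0.37·28.0 + 0.80·91.0 + 0.05·78.3) / (0.44 + 0.37 + 0.80 + 0.05)
  = 92.3550 / 1.6600 = 55.64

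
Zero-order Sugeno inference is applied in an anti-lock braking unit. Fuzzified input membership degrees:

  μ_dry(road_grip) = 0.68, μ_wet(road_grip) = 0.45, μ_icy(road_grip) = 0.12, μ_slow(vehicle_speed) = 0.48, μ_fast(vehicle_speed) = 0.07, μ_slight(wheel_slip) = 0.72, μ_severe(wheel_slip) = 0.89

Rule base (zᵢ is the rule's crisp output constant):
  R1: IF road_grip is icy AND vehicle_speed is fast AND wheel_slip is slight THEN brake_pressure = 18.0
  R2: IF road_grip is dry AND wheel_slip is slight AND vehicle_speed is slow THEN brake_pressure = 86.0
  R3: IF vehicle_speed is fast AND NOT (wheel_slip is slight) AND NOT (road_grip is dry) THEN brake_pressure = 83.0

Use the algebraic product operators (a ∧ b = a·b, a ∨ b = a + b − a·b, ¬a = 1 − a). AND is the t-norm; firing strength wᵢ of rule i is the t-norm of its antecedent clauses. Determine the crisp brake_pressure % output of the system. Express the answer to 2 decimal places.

R1 (z=18.0): icy=0.12, fast=0.07, slight=0.72; AND[a·b] → w = 0.0060
R2 (z=86.0): dry=0.68, slight=0.72, slow=0.48; AND[a·b] → w = 0.2350
R3 (z=83.0): fast=0.07, ¬slight=1−0.72=0.28, ¬dry=1−0.68=0.32; AND[a·b] → w = 0.0063
Weighted average = (0.0060·18.0 + 0.2350·86.0 + 0.0063·83.0) / (0.0060 + 0.2350 + 0.0063)
  = 20.8401 / 0.2473 = 84.26

84.26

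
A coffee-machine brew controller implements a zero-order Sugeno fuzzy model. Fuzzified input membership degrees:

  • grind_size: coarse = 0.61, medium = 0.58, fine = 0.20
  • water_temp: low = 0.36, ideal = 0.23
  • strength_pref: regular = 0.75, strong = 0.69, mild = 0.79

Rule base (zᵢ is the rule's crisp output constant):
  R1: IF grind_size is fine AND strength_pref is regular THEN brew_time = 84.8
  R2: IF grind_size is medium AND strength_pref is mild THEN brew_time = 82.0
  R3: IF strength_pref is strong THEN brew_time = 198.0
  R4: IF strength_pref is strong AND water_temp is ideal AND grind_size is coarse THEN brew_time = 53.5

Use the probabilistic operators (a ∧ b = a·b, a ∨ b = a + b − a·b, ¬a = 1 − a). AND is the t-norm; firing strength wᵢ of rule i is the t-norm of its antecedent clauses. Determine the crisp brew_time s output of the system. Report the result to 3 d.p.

R1 (z=84.8): fine=0.20, regular=0.75; AND[a·b] → w = 0.1500
R2 (z=82.0): medium=0.58, mild=0.79; AND[a·b] → w = 0.4582
R3 (z=198.0): strong=0.69 → w = 0.6900
R4 (z=53.5): strong=0.69, ideal=0.23, coarse=0.61; AND[a·b] → w = 0.0968
Weighted average = (0.1500·84.8 + 0.4582·82.0 + 0.6900·198.0 + 0.0968·53.5) / (0.1500 + 0.4582 + 0.6900 + 0.0968)
  = 192.0916 / 1.3950 = 137.699

137.699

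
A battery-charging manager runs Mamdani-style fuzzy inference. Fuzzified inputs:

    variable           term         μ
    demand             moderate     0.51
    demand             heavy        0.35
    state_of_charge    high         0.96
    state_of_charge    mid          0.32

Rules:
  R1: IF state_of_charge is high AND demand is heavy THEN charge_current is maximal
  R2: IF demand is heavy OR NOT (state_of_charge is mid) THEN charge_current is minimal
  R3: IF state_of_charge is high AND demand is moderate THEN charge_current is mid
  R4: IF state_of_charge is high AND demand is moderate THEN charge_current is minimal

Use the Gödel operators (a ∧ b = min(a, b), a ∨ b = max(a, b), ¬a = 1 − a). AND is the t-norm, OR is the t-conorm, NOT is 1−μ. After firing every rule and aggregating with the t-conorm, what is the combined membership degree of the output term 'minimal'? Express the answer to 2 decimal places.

0.68

R1: high=0.96, heavy=0.35; AND[min(a, b)] → w = 0.35
R2: heavy=0.35, ¬mid=1−0.32=0.68; OR[max(a, b)] → w = 0.68
R3: high=0.96, moderate=0.51; AND[min(a, b)] → w = 0.51
R4: high=0.96, moderate=0.51; AND[min(a, b)] → w = 0.51
Rules with consequent 'minimal': {R2, R4} → strengths 0.68, 0.51
Aggregate via t-conorm [max(a, b)]: 0.68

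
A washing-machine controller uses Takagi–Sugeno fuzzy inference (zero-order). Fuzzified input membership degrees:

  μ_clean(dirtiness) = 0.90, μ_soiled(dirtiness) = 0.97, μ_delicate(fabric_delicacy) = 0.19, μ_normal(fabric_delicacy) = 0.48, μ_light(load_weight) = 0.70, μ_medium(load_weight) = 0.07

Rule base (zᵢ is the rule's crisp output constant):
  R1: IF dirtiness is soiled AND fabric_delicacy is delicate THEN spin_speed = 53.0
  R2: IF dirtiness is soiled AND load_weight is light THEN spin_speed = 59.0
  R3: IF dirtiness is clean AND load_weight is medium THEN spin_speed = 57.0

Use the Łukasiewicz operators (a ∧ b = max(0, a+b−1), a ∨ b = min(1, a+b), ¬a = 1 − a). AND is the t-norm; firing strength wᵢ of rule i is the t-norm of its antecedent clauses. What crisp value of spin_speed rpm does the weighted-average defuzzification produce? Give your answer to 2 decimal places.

57.84

R1 (z=53.0): soiled=0.97, delicate=0.19; AND[max(0, a+b−1)] → w = 0.16
R2 (z=59.0): soiled=0.97, light=0.70; AND[max(0, a+b−1)] → w = 0.67
R3 (z=57.0): clean=0.90, medium=0.07; AND[max(0, a+b−1)] → w = 0.00
Weighted average = (0.16·53.0 + 0.67·59.0 + 0.00·57.0) / (0.16 + 0.67 + 0.00)
  = 48.0100 / 0.8300 = 57.84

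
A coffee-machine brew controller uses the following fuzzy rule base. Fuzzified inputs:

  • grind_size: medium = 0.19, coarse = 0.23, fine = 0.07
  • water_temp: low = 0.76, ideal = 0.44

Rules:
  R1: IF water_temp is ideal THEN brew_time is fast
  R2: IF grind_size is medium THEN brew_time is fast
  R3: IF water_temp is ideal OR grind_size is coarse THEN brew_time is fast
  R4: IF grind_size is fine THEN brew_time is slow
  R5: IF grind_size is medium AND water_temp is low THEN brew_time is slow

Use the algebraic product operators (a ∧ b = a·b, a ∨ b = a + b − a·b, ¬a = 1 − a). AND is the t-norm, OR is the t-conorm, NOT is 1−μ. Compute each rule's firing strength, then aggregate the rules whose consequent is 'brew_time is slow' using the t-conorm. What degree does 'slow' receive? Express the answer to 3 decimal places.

0.204

R1: ideal=0.44 → w = 0.4400
R2: medium=0.19 → w = 0.1900
R3: ideal=0.44, coarse=0.23; OR[a + b − a·b] → w = 0.5688
R4: fine=0.07 → w = 0.0700
R5: medium=0.19, low=0.76; AND[a·b] → w = 0.1444
Rules with consequent 'slow': {R4, R5} → strengths 0.0700, 0.1444
Aggregate via t-conorm [a + b − a·b]: 0.2043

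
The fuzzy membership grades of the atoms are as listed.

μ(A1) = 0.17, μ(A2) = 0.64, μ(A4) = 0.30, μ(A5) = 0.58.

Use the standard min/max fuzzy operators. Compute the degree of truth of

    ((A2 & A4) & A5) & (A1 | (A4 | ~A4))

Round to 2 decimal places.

A2 & A4 = min(a, b) on (0.64, 0.30) = 0.30
(A2 & A4) & A5 = min(a, b) on (0.30, 0.58) = 0.30
~A4 = 1 − 0.30 = 0.70
A4 | ~A4 = max(a, b) on (0.30, 0.70) = 0.70
A1 | (A4 | ~A4) = max(a, b) on (0.17, 0.70) = 0.70
((A2 & A4) & A5) & (A1 | (A4 | ~A4)) = min(a, b) on (0.30, 0.70) = 0.30

0.30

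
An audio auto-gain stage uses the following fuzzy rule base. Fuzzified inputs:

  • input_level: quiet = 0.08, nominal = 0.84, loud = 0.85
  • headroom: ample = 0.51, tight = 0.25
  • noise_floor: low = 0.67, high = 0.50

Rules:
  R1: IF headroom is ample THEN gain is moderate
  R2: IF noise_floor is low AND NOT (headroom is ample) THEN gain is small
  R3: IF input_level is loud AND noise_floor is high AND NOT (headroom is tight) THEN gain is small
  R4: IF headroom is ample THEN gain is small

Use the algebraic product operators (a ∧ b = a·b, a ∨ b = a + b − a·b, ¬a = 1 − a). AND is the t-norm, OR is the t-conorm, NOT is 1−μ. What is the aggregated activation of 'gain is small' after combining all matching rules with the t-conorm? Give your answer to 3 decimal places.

R1: ample=0.51 → w = 0.5100
R2: low=0.67, ¬ample=1−0.51=0.49; AND[a·b] → w = 0.3283
R3: loud=0.85, high=0.50, ¬tight=1−0.25=0.75; AND[a·b] → w = 0.3187
R4: ample=0.51 → w = 0.5100
Rules with consequent 'small': {R2, R3, R4} → strengths 0.3283, 0.3187, 0.5100
Aggregate via t-conorm [a + b − a·b]: 0.7758

0.776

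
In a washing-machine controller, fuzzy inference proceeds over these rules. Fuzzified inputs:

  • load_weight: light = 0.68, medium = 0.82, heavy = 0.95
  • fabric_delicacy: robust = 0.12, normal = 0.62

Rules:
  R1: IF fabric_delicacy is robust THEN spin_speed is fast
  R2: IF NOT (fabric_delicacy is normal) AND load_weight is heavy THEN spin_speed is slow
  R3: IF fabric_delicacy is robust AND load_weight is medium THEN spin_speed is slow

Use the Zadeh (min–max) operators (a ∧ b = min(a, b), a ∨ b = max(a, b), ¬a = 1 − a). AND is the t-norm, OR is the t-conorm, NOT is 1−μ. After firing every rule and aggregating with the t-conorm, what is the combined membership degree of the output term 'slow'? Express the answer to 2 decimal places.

R1: robust=0.12 → w = 0.12
R2: ¬normal=1−0.62=0.38, heavy=0.95; AND[min(a, b)] → w = 0.38
R3: robust=0.12, medium=0.82; AND[min(a, b)] → w = 0.12
Rules with consequent 'slow': {R2, R3} → strengths 0.38, 0.12
Aggregate via t-conorm [max(a, b)]: 0.38

0.38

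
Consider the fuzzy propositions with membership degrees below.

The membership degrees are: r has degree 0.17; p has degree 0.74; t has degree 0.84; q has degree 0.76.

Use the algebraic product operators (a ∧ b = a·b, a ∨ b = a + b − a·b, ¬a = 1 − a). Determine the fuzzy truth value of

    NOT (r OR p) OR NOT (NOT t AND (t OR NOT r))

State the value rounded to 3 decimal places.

r OR p = a + b − a·b on (0.1700, 0.7400) = 0.7842
NOT (r OR p) = 1 − 0.7842 = 0.2158
NOT t = 1 − 0.8400 = 0.1600
NOT r = 1 − 0.1700 = 0.8300
t OR NOT r = a + b − a·b on (0.8400, 0.8300) = 0.9728
NOT t AND (t OR NOT r) = a·b on (0.1600, 0.9728) = 0.1556
NOT (NOT t AND (t OR NOT r)) = 1 − 0.1556 = 0.8444
NOT (r OR p) OR NOT (NOT t AND (t OR NOT r)) = a + b − a·b on (0.2158, 0.8444) = 0.8779

0.878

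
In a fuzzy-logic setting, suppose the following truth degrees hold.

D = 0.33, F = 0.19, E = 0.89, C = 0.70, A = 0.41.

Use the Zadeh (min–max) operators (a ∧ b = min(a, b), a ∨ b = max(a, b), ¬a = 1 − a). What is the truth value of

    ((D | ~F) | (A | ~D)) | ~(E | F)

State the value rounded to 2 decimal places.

0.81

~F = 1 − 0.19 = 0.81
D | ~F = max(a, b) on (0.33, 0.81) = 0.81
~D = 1 − 0.33 = 0.67
A | ~D = max(a, b) on (0.41, 0.67) = 0.67
(D | ~F) | (A | ~D) = max(a, b) on (0.81, 0.67) = 0.81
E | F = max(a, b) on (0.89, 0.19) = 0.89
~(E | F) = 1 − 0.89 = 0.11
((D | ~F) | (A | ~D)) | ~(E | F) = max(a, b) on (0.81, 0.11) = 0.81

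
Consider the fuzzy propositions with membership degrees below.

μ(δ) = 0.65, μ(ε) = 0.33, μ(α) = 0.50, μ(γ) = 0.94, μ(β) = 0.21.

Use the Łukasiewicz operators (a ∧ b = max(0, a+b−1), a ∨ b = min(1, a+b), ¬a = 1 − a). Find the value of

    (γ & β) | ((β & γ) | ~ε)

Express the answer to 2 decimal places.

0.97

γ & β = max(0, a+b−1) on (0.94, 0.21) = 0.15
β & γ = max(0, a+b−1) on (0.21, 0.94) = 0.15
~ε = 1 − 0.33 = 0.67
(β & γ) | ~ε = min(1, a+b) on (0.15, 0.67) = 0.82
(γ & β) | ((β & γ) | ~ε) = min(1, a+b) on (0.15, 0.82) = 0.97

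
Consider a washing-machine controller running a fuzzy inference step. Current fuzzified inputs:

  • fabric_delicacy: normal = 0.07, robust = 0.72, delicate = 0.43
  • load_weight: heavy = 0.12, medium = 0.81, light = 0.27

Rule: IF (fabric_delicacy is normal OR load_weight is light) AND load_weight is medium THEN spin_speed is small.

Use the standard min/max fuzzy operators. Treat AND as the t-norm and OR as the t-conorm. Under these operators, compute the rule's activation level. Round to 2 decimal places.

firing strength: (normal=0.07 OR light=0.27) = 0.27; AND[min(a, b)] with medium=0.81 → w = 0.27

0.27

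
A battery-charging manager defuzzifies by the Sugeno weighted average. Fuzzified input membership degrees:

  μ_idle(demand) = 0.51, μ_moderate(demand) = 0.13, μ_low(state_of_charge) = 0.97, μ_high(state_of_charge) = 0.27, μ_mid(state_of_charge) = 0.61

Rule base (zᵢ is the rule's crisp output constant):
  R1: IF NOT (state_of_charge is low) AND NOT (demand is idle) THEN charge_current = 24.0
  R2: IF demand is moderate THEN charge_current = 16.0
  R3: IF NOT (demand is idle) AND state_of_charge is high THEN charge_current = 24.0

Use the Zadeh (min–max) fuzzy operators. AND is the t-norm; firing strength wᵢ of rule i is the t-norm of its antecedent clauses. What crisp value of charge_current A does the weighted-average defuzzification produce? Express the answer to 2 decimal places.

R1 (z=24.0): ¬low=1−0.97=0.03, ¬idle=1−0.51=0.49; AND[min(a, b)] → w = 0.03
R2 (z=16.0): moderate=0.13 → w = 0.13
R3 (z=24.0): ¬idle=1−0.51=0.49, high=0.27; AND[min(a, b)] → w = 0.27
Weighted average = (0.03·24.0 + 0.13·16.0 + 0.27·24.0) / (0.03 + 0.13 + 0.27)
  = 9.2800 / 0.4300 = 21.58

21.58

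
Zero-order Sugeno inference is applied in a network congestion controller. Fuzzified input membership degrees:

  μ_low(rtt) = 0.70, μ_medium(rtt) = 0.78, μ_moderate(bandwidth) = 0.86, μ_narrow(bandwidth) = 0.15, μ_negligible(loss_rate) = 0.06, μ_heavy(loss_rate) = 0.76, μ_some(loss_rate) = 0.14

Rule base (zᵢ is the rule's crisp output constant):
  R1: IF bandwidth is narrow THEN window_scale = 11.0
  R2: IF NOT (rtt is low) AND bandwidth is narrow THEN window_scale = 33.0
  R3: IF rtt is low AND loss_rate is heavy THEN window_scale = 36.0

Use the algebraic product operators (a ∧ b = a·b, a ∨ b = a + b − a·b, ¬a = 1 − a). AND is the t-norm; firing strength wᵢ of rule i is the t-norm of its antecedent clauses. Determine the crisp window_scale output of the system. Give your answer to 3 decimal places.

30.656

R1 (z=11.0): narrow=0.15 → w = 0.1500
R2 (z=33.0): ¬low=1−0.70=0.30, narrow=0.15; AND[a·b] → w = 0.0450
R3 (z=36.0): low=0.70, heavy=0.76; AND[a·b] → w = 0.5320
Weighted average = (0.1500·11.0 + 0.0450·33.0 + 0.5320·36.0) / (0.1500 + 0.0450 + 0.5320)
  = 22.2870 / 0.7270 = 30.656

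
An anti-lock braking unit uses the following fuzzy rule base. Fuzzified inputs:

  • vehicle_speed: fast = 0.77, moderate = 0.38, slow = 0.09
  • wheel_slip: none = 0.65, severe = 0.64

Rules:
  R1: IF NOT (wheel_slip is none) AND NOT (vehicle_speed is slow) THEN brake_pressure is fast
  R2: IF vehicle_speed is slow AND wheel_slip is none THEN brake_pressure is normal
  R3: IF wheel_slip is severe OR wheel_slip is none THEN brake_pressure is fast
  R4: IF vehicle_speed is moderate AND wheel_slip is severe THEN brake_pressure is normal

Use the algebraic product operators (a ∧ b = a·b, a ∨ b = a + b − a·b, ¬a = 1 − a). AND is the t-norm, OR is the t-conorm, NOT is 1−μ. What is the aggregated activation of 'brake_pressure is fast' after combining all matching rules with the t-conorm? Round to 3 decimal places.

R1: ¬none=1−0.65=0.35, ¬slow=1−0.09=0.91; AND[a·b] → w = 0.3185
R2: slow=0.09, none=0.65; AND[a·b] → w = 0.0585
R3: severe=0.64, none=0.65; OR[a + b − a·b] → w = 0.8740
R4: moderate=0.38, severe=0.64; AND[a·b] → w = 0.2432
Rules with consequent 'fast': {R1, R3} → strengths 0.3185, 0.8740
Aggregate via t-conorm [a + b − a·b]: 0.9141

0.914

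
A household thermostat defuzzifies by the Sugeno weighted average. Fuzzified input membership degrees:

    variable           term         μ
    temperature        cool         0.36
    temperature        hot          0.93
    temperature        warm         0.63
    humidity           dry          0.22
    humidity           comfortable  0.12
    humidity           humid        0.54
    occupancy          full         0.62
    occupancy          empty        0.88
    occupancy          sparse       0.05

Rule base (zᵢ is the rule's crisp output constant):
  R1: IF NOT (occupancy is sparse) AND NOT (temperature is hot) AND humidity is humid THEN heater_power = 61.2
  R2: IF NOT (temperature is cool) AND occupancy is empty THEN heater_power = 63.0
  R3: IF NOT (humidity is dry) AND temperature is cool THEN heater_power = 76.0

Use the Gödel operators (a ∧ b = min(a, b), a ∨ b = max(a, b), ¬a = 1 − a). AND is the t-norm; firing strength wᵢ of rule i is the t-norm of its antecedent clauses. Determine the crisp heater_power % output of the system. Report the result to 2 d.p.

R1 (z=61.2): ¬sparse=1−0.05=0.95, ¬hot=1−0.93=0.07, humid=0.54; AND[min(a, b)] → w = 0.07
R2 (z=63.0): ¬cool=1−0.36=0.64, empty=0.88; AND[min(a, b)] → w = 0.64
R3 (z=76.0): ¬dry=1−0.22=0.78, cool=0.36; AND[min(a, b)] → w = 0.36
Weighted average = (0.07·61.2 + 0.64·63.0 + 0.36·76.0) / (0.07 + 0.64 + 0.36)
  = 71.9640 / 1.0700 = 67.26

67.26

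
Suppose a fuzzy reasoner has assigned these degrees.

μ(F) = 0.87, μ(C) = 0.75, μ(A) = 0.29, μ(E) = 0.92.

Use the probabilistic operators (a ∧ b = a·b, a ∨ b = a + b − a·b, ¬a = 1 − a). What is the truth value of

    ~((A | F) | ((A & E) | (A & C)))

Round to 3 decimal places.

0.053

A | F = a + b − a·b on (0.2900, 0.8700) = 0.9077
A & E = a·b on (0.2900, 0.9200) = 0.2668
A & C = a·b on (0.2900, 0.7500) = 0.2175
(A & E) | (A & C) = a + b − a·b on (0.2668, 0.2175) = 0.4263
(A | F) | ((A & E) | (A & C)) = a + b − a·b on (0.9077, 0.4263) = 0.9470
~((A | F) | ((A & E) | (A & C))) = 1 − 0.9470 = 0.0530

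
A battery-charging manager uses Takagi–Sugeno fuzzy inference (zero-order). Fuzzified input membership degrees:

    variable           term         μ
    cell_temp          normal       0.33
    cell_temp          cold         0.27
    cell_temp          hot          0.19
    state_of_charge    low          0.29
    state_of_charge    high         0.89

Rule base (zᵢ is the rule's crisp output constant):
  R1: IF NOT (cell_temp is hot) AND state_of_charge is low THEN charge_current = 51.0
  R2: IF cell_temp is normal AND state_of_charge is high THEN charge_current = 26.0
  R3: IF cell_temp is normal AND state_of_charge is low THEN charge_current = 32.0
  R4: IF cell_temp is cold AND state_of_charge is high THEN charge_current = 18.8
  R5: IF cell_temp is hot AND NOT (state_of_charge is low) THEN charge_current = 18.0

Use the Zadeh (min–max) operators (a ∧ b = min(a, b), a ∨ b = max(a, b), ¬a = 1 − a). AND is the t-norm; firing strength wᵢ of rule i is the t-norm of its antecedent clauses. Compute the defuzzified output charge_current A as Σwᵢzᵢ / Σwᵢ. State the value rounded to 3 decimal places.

30.034

R1 (z=51.0): ¬hot=1−0.19=0.81, low=0.29; AND[min(a, b)] → w = 0.29
R2 (z=26.0): normal=0.33, high=0.89; AND[min(a, b)] → w = 0.33
R3 (z=32.0): normal=0.33, low=0.29; AND[min(a, b)] → w = 0.29
R4 (z=18.8): cold=0.27, high=0.89; AND[min(a, b)] → w = 0.27
R5 (z=18.0): hot=0.19, ¬low=1−0.29=0.71; AND[min(a, b)] → w = 0.19
Weighted average = (0.29·51.0 + 0.33·26.0 + 0.29·32.0 + 0.27·18.8 + 0.19·18.0) / (0.29 + 0.33 + 0.29 + 0.27 + 0.19)
  = 41.1460 / 1.3700 = 30.034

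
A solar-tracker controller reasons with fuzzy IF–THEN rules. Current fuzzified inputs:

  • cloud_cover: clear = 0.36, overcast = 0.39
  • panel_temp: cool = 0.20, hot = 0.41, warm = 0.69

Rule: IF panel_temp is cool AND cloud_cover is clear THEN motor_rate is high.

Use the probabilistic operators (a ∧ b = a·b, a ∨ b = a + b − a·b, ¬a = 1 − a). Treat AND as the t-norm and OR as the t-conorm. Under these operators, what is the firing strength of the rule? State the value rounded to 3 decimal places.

0.072

firing strength: cool=0.20, clear=0.36; AND[a·b] → w = 0.0720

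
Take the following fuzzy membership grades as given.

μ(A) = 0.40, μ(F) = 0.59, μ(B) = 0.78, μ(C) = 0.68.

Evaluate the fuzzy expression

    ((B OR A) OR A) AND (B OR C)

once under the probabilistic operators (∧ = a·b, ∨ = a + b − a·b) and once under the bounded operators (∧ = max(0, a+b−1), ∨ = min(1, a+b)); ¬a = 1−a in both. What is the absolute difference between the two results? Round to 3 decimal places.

0.144

Under probabilistic:
  B OR A = a + b − a·b on (0.7800, 0.4000) = 0.8680
  (B OR A) OR A = a + b − a·b on (0.8680, 0.4000) = 0.9208
  B OR C = a + b − a·b on (0.7800, 0.6800) = 0.9296
  ((B OR A) OR A) AND (B OR C) = a·b on (0.9208, 0.9296) = 0.8560
  → value = 0.8560
Under bounded:
  B OR A = min(1, a+b) on (0.78, 0.40) = 1.00
  (B OR A) OR A = min(1, a+b) on (1.00, 0.40) = 1.00
  B OR C = min(1, a+b) on (0.78, 0.68) = 1.00
  ((B OR A) OR A) AND (B OR C) = max(0, a+b−1) on (1.00, 1.00) = 1.00
  → value = 1.0000
|0.8560 − 1.0000| = 0.144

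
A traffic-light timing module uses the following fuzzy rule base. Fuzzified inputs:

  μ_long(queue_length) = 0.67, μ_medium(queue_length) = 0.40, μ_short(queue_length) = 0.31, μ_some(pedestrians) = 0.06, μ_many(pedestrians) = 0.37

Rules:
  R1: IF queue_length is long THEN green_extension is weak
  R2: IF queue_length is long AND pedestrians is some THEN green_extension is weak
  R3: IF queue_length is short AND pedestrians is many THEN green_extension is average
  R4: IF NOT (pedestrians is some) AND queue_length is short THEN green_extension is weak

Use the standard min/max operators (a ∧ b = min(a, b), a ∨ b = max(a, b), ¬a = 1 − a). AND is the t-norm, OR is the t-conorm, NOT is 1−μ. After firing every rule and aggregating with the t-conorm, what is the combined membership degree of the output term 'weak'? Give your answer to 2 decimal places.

R1: long=0.67 → w = 0.67
R2: long=0.67, some=0.06; AND[min(a, b)] → w = 0.06
R3: short=0.31, many=0.37; AND[min(a, b)] → w = 0.31
R4: ¬some=1−0.06=0.94, short=0.31; AND[min(a, b)] → w = 0.31
Rules with consequent 'weak': {R1, R2, R4} → strengths 0.67, 0.06, 0.31
Aggregate via t-conorm [max(a, b)]: 0.67

0.67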